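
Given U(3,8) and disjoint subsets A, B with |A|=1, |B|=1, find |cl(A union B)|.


|A union B| = 1 + 1 = 2 (disjoint).
In U(3,8), cl(S) = S if |S| < 3, else cl(S) = E.
Since 2 < 3, cl(A union B) = A union B.
|cl(A union B)| = 2.

2


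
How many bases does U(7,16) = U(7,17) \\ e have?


Deleting e from U(7,17) gives U(7,16) since n > r.
Bases of U(7,16) = C(16,7) = 16! / (7! * 9!) = 11440.

11440


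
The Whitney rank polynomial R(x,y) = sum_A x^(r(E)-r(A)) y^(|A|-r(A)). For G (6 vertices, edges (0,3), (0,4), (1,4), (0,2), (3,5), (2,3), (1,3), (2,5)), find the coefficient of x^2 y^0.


R(x,y) = sum over A in 2^E of x^(r(E)-r(A)) * y^(|A|-r(A)).
G has 6 vertices, 8 edges. r(E) = 5.
Enumerate all 2^8 = 256 subsets.
Count subsets with r(E)-r(A)=2 and |A|-r(A)=0: 54.

54


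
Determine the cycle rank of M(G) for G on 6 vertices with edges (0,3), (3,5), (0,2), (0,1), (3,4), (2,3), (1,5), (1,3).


Cycle rank (nullity) = |E| - r(M) = |E| - (|V| - c).
|E| = 8, |V| = 6, c = 1.
Nullity = 8 - (6 - 1) = 8 - 5 = 3.

3


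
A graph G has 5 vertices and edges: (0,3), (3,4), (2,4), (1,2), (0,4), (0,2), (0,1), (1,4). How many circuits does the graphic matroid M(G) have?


A circuit in a graphic matroid = edge set of a simple cycle.
G has 5 vertices and 8 edges.
Enumerating all minimal edge subsets forming cycles...
Total circuits found: 12.

12


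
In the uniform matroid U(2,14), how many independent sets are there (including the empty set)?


Independent sets of U(2,14) are all subsets of size <= 2.
Count = (14 choose 0) + (14 choose 1) + (14 choose 2)
     = 1 + 14 + 91
     = 106.

106


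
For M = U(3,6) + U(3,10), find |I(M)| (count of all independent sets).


For a direct sum, |I(M1+M2)| = |I(M1)| * |I(M2)|.
|I(U(3,6))| = sum C(6,k) for k=0..3 = 42.
|I(U(3,10))| = sum C(10,k) for k=0..3 = 176.
Total = 42 * 176 = 7392.

7392


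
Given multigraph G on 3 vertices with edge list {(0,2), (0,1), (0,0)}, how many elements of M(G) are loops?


In a graphic matroid, a loop is a self-loop edge (u,u) with rank 0.
Examining all 3 edges for self-loops...
Self-loops found: (0,0)
Number of loops = 1.

1


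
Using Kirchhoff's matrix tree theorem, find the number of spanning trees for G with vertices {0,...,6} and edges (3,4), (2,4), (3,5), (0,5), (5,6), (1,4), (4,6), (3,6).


By Kirchhoff's matrix tree theorem, the number of spanning trees equals
the determinant of any cofactor of the Laplacian matrix L.
G has 7 vertices and 8 edges.
Computing the (6 x 6) cofactor determinant gives 8.

8


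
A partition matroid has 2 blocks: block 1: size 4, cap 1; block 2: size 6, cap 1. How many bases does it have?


A basis picks exactly ci elements from block i.
Number of bases = product of C(|Si|, ci).
= C(4,1) * C(6,1)
= 4 * 6
= 24.

24


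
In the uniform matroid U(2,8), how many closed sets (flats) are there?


Flats of U(2,8): every subset of size < 2 is a flat, plus E itself.
Count = C(8,0) + C(8,1) + 1
     = 1 + 8 + 1
     = 10.

10


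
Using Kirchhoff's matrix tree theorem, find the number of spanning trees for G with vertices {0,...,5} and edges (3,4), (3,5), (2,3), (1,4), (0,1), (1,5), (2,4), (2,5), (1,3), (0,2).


By Kirchhoff's matrix tree theorem, the number of spanning trees equals
the determinant of any cofactor of the Laplacian matrix L.
G has 6 vertices and 10 edges.
Computing the (5 x 5) cofactor determinant gives 120.

120


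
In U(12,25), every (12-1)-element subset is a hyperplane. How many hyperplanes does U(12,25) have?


Hyperplanes of U(12,25) are flats of rank 11.
In a uniform matroid, these are exactly the (11)-element subsets.
Count = C(25,11) = 4457400.

4457400


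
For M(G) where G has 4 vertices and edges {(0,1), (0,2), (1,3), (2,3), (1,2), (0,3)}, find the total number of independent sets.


An independent set in a graphic matroid is an acyclic edge subset.
G has 4 vertices and 6 edges.
Enumerate all 2^6 = 64 subsets, checking for acyclicity.
Total independent sets = 38.

38


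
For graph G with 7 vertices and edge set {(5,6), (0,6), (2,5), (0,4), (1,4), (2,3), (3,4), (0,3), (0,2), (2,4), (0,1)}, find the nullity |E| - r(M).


Cycle rank (nullity) = |E| - r(M) = |E| - (|V| - c).
|E| = 11, |V| = 7, c = 1.
Nullity = 11 - (7 - 1) = 11 - 6 = 5.

5


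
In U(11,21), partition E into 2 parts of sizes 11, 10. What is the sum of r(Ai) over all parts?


r(Ai) = min(|Ai|, 11) for each part.
Sum = min(11,11) + min(10,11)
    = 11 + 10
    = 21.

21


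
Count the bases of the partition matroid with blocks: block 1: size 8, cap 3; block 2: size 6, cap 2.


A basis picks exactly ci elements from block i.
Number of bases = product of C(|Si|, ci).
= C(8,3) * C(6,2)
= 56 * 15
= 840.

840


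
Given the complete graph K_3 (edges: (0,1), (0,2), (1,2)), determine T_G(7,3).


T(K_3; x,y) = x^2 + x + y.
T(7,3) = 49 + 7 + 3 = 59.

59


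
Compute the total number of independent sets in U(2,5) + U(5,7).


For a direct sum, |I(M1+M2)| = |I(M1)| * |I(M2)|.
|I(U(2,5))| = sum C(5,k) for k=0..2 = 16.
|I(U(5,7))| = sum C(7,k) for k=0..5 = 120.
Total = 16 * 120 = 1920.

1920


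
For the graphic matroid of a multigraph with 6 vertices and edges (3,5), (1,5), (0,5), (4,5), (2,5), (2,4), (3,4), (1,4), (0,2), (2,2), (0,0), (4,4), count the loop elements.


In a graphic matroid, a loop is a self-loop edge (u,u) with rank 0.
Examining all 12 edges for self-loops...
Self-loops found: (2,2), (0,0), (4,4)
Number of loops = 3.

3


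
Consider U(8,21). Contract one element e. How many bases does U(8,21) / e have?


Contracting e from U(8,21) gives U(7,20).
Bases of U(7,20) = C(20,7) = 77520.

77520


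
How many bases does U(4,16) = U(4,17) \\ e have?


Deleting e from U(4,17) gives U(4,16) since n > r.
Bases of U(4,16) = C(16,4) = 16! / (4! * 12!) = 1820.

1820


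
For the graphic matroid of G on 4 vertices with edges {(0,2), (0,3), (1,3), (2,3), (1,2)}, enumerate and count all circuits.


A circuit in a graphic matroid = edge set of a simple cycle.
G has 4 vertices and 5 edges.
Enumerating all minimal edge subsets forming cycles...
Total circuits found: 3.

3


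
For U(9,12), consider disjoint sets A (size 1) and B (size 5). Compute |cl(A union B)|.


|A union B| = 1 + 5 = 6 (disjoint).
In U(9,12), cl(S) = S if |S| < 9, else cl(S) = E.
Since 6 < 9, cl(A union B) = A union B.
|cl(A union B)| = 6.

6


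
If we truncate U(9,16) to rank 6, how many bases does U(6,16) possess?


Truncating U(9,16) to rank 6 gives U(6,16).
Bases of U(6,16) are all 6-element subsets of 16 elements.
Number of bases = (16 choose 6) = 8008.

8008


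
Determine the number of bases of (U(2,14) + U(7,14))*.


(M1+M2)* = M1* + M2*.
M1* = U(12,14), bases: C(14,12) = 91.
M2* = U(7,14), bases: C(14,7) = 3432.
|B(M*)| = 91 * 3432 = 312312.

312312


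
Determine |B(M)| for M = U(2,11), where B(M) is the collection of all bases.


Bases of U(2,11) are all 2-element subsets of the 11-element ground set.
Number of bases = C(11,2).
(11 choose 2) = 55.

55


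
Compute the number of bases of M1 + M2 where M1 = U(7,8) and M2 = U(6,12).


Bases of a direct sum M1 + M2: |B| = |B(M1)| * |B(M2)|.
|B(U(7,8))| = C(8,7) = 8.
|B(U(6,12))| = C(12,6) = 924.
Total bases = 8 * 924 = 7392.

7392


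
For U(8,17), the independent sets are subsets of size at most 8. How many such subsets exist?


Independent sets of U(8,17) are all subsets of size <= 8.
Count = C(17,0) + C(17,1) + C(17,2) + C(17,3) + C(17,4) + C(17,5) + C(17,6) + C(17,7) + C(17,8)
     = 1 + 17 + 136 + 680 + 2380 + 6188 + 12376 + 19448 + 24310
     = 65536.

65536


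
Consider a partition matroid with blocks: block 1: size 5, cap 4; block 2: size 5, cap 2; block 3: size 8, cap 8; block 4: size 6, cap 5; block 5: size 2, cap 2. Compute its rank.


Rank of a partition matroid = sum of min(|Si|, ci) for each block.
= min(5,4) + min(5,2) + min(8,8) + min(6,5) + min(2,2)
= 4 + 2 + 8 + 5 + 2
= 21.

21


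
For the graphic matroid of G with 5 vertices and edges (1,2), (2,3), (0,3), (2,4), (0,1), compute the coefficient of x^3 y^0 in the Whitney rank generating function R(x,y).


R(x,y) = sum over A in 2^E of x^(r(E)-r(A)) * y^(|A|-r(A)).
G has 5 vertices, 5 edges. r(E) = 4.
Enumerate all 2^5 = 32 subsets.
Count subsets with r(E)-r(A)=3 and |A|-r(A)=0: 5.

5


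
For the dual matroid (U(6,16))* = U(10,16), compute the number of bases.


The dual of U(r,n) is U(n-r, n) = U(10,16).
Bases of U(10,16) are all (10)-element subsets.
|B(M*)| = (16 choose 10) = 8008.

8008


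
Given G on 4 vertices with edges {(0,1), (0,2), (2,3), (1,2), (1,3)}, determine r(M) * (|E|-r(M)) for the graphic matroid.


r(M) = |V| - c = 4 - 1 = 3.
nullity = |E| - r(M) = 5 - 3 = 2.
Product = 3 * 2 = 6.

6


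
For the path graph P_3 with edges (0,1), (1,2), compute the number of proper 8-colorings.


P(P_3, k) = k * (k-1)^(2).
P(8) = 8 * 7^2 = 8 * 49 = 392.

392


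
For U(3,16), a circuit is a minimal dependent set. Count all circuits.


In U(3,16), circuits are the (4)-element subsets.
Any set of 4 elements is dependent, and removing any one element gives
an independent set of size 3, so it is a minimal dependent set.
Number of circuits = C(16,4) = 16! / (4! * 12!) = 1820.

1820


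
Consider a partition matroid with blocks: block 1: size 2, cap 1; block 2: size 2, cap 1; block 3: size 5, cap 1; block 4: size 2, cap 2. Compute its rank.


Rank of a partition matroid = sum of min(|Si|, ci) for each block.
= min(2,1) + min(2,1) + min(5,1) + min(2,2)
= 1 + 1 + 1 + 2
= 5.

5


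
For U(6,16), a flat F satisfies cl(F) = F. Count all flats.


Flats of U(6,16): every subset of size < 6 is a flat, plus E itself.
Count = (16 choose 0) + (16 choose 1) + (16 choose 2) + (16 choose 3) + (16 choose 4) + (16 choose 5) + 1
     = 1 + 16 + 120 + 560 + 1820 + 4368 + 1
     = 6886.

6886


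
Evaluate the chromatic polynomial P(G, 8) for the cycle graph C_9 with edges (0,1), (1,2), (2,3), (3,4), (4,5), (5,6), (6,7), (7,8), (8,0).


P(C_9, k) = (k-1)^9 + (-1)^9*(k-1).
P(8) = (7)^9 - 7
= 40353607 - 7 = 40353600.

40353600


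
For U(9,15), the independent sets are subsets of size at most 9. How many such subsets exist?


Independent sets of U(9,15) are all subsets of size <= 9.
Count = C(15,0) + C(15,1) + C(15,2) + C(15,3) + C(15,4) + C(15,5) + C(15,6) + C(15,7) + C(15,8) + C(15,9)
     = 1 + 15 + 105 + 455 + 1365 + 3003 + 5005 + 6435 + 6435 + 5005
     = 27824.

27824


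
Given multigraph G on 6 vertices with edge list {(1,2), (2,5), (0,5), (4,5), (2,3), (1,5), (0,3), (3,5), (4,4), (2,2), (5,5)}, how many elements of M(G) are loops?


In a graphic matroid, a loop is a self-loop edge (u,u) with rank 0.
Examining all 11 edges for self-loops...
Self-loops found: (4,4), (2,2), (5,5)
Number of loops = 3.

3


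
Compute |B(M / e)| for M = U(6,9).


Contracting e from U(6,9) gives U(5,8).
Bases of U(5,8) = C(8,5) = 56.

56


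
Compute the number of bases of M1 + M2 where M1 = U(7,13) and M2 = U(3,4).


Bases of a direct sum M1 + M2: |B| = |B(M1)| * |B(M2)|.
|B(U(7,13))| = C(13,7) = 1716.
|B(U(3,4))| = C(4,3) = 4.
Total bases = 1716 * 4 = 6864.

6864


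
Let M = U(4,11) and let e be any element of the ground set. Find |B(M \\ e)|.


Deleting e from U(4,11) gives U(4,10) since n > r.
Bases of U(4,10) = (10 choose 4) = 210.

210


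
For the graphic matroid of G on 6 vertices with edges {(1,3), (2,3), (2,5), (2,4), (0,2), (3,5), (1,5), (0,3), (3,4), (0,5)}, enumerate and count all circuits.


A circuit in a graphic matroid = edge set of a simple cycle.
G has 6 vertices and 10 edges.
Enumerating all minimal edge subsets forming cycles...
Total circuits found: 19.

19


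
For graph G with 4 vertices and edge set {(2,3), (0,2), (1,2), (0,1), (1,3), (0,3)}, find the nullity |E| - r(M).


Cycle rank (nullity) = |E| - r(M) = |E| - (|V| - c).
|E| = 6, |V| = 4, c = 1.
Nullity = 6 - (4 - 1) = 6 - 3 = 3.

3


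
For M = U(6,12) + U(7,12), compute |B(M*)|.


(M1+M2)* = M1* + M2*.
M1* = U(6,12), bases: C(12,6) = 924.
M2* = U(5,12), bases: C(12,5) = 792.
|B(M*)| = 924 * 792 = 731808.

731808


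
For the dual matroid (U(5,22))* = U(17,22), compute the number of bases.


The dual of U(r,n) is U(n-r, n) = U(17,22).
Bases of U(17,22) are all (17)-element subsets.
|B(M*)| = C(22,17) = 26334.

26334


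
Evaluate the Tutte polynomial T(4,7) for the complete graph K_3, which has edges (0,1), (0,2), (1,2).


T(K_3; x,y) = x^2 + x + y.
T(4,7) = 16 + 4 + 7 = 27.

27


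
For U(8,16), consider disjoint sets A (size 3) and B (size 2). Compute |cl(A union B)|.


|A union B| = 3 + 2 = 5 (disjoint).
In U(8,16), cl(S) = S if |S| < 8, else cl(S) = E.
Since 5 < 8, cl(A union B) = A union B.
|cl(A union B)| = 5.

5


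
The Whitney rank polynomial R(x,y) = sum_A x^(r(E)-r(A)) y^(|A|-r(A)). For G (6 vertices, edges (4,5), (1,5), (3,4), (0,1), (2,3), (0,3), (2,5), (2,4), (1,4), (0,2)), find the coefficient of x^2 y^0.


R(x,y) = sum over A in 2^E of x^(r(E)-r(A)) * y^(|A|-r(A)).
G has 6 vertices, 10 edges. r(E) = 5.
Enumerate all 2^10 = 1024 subsets.
Count subsets with r(E)-r(A)=2 and |A|-r(A)=0: 116.

116


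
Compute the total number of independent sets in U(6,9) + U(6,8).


For a direct sum, |I(M1+M2)| = |I(M1)| * |I(M2)|.
|I(U(6,9))| = sum C(9,k) for k=0..6 = 466.
|I(U(6,8))| = sum C(8,k) for k=0..6 = 247.
Total = 466 * 247 = 115102.

115102


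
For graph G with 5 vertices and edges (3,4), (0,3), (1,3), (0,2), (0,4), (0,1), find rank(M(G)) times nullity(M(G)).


r(M) = |V| - c = 5 - 1 = 4.
nullity = |E| - r(M) = 6 - 4 = 2.
Product = 4 * 2 = 8.

8


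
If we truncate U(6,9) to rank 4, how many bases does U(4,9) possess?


Truncating U(6,9) to rank 4 gives U(4,9).
Bases of U(4,9) are all 4-element subsets of 9 elements.
Number of bases = C(9,4) = (9 * 8 * 7 * 6) / (1 * 2 * 3 * 4) = 126.

126


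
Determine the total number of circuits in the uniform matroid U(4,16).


In U(4,16), circuits are the (5)-element subsets.
Any set of 5 elements is dependent, and removing any one element gives
an independent set of size 4, so it is a minimal dependent set.
Number of circuits = C(16,5) = 4368.

4368


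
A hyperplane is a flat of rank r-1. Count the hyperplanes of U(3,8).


Hyperplanes of U(3,8) are flats of rank 2.
In a uniform matroid, these are exactly the (2)-element subsets.
Count = C(8,2) = (8 * 7) / (1 * 2) = 28.

28


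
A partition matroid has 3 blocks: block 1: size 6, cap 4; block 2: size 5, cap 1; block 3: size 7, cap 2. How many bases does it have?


A basis picks exactly ci elements from block i.
Number of bases = product of C(|Si|, ci).
= C(6,4) * C(5,1) * C(7,2)
= 15 * 5 * 21
= 1575.

1575


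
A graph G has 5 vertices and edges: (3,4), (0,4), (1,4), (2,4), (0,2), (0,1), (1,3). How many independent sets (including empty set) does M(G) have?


An independent set in a graphic matroid is an acyclic edge subset.
G has 5 vertices and 7 edges.
Enumerate all 2^7 = 128 subsets, checking for acyclicity.
Total independent sets = 82.

82


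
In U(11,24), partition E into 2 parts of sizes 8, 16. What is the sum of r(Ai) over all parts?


r(Ai) = min(|Ai|, 11) for each part.
Sum = min(8,11) + min(16,11)
    = 8 + 11
    = 19.

19


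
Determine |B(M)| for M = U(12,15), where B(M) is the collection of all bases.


Bases of U(12,15) are all 12-element subsets of the 15-element ground set.
Number of bases = C(15,12).
(15 choose 12) = 455.

455


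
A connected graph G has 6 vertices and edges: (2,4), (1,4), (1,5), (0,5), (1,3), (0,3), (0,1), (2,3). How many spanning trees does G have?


By Kirchhoff's matrix tree theorem, the number of spanning trees equals
the determinant of any cofactor of the Laplacian matrix L.
G has 6 vertices and 8 edges.
Computing the (5 x 5) cofactor determinant gives 29.

29


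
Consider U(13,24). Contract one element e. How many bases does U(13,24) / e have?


Contracting e from U(13,24) gives U(12,23).
Bases of U(12,23) = C(23,12) = 1352078.

1352078


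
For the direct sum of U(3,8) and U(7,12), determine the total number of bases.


Bases of a direct sum M1 + M2: |B| = |B(M1)| * |B(M2)|.
|B(U(3,8))| = C(8,3) = 56.
|B(U(7,12))| = C(12,7) = 792.
Total bases = 56 * 792 = 44352.

44352


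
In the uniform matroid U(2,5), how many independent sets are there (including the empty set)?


Independent sets of U(2,5) are all subsets of size <= 2.
Count = C(5,0) + C(5,1) + C(5,2)
     = 1 + 5 + 10
     = 16.

16


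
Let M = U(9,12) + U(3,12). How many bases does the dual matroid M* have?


(M1+M2)* = M1* + M2*.
M1* = U(3,12), bases: C(12,3) = 220.
M2* = U(9,12), bases: C(12,9) = 220.
|B(M*)| = 220 * 220 = 48400.

48400


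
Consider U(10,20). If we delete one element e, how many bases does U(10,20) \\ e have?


Deleting e from U(10,20) gives U(10,19) since n > r.
Bases of U(10,19) = C(19,10) = 92378.

92378


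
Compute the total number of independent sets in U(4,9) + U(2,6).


For a direct sum, |I(M1+M2)| = |I(M1)| * |I(M2)|.
|I(U(4,9))| = sum C(9,k) for k=0..4 = 256.
|I(U(2,6))| = sum C(6,k) for k=0..2 = 22.
Total = 256 * 22 = 5632.

5632


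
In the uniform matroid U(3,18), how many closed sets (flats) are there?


Flats of U(3,18): every subset of size < 3 is a flat, plus E itself.
Count = C(18,0) + C(18,1) + C(18,2) + 1
     = 1 + 18 + 153 + 1
     = 173.

173


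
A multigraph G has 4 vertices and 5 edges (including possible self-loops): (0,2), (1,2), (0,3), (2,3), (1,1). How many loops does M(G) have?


In a graphic matroid, a loop is a self-loop edge (u,u) with rank 0.
Examining all 5 edges for self-loops...
Self-loops found: (1,1)
Number of loops = 1.

1


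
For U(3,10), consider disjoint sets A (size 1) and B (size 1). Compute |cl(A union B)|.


|A union B| = 1 + 1 = 2 (disjoint).
In U(3,10), cl(S) = S if |S| < 3, else cl(S) = E.
Since 2 < 3, cl(A union B) = A union B.
|cl(A union B)| = 2.

2


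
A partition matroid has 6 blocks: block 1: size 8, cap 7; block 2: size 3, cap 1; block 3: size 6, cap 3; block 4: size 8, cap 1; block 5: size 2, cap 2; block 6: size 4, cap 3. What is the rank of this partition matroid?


Rank of a partition matroid = sum of min(|Si|, ci) for each block.
= min(8,7) + min(3,1) + min(6,3) + min(8,1) + min(2,2) + min(4,3)
= 7 + 1 + 3 + 1 + 2 + 3
= 17.

17


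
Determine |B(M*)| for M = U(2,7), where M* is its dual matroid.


The dual of U(r,n) is U(n-r, n) = U(5,7).
Bases of U(5,7) are all (5)-element subsets.
|B(M*)| = C(7,5) = 21.

21


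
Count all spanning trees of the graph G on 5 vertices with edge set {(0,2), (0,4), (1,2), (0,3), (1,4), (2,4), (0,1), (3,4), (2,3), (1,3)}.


By Kirchhoff's matrix tree theorem, the number of spanning trees equals
the determinant of any cofactor of the Laplacian matrix L.
G has 5 vertices and 10 edges.
Computing the (4 x 4) cofactor determinant gives 125.

125


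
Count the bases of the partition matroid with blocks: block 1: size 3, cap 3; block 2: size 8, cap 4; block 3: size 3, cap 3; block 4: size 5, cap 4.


A basis picks exactly ci elements from block i.
Number of bases = product of C(|Si|, ci).
= C(3,3) * C(8,4) * C(3,3) * C(5,4)
= 1 * 70 * 1 * 5
= 350.

350


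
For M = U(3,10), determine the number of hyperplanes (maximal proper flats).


Hyperplanes of U(3,10) are flats of rank 2.
In a uniform matroid, these are exactly the (2)-element subsets.
Count = C(10,2) = (10 * 9) / (1 * 2) = 45.

45


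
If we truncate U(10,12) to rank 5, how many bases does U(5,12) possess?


Truncating U(10,12) to rank 5 gives U(5,12).
Bases of U(5,12) are all 5-element subsets of 12 elements.
Number of bases = C(12,5) = 792.

792


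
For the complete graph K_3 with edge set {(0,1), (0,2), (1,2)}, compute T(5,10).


T(K_3; x,y) = x^2 + x + y.
T(5,10) = 25 + 5 + 10 = 40.

40


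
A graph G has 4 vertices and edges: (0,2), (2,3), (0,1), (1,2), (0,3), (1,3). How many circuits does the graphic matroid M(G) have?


A circuit in a graphic matroid = edge set of a simple cycle.
G has 4 vertices and 6 edges.
Enumerating all minimal edge subsets forming cycles...
Total circuits found: 7.

7


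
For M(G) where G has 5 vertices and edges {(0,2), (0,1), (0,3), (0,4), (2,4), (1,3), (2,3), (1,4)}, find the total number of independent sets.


An independent set in a graphic matroid is an acyclic edge subset.
G has 5 vertices and 8 edges.
Enumerate all 2^8 = 256 subsets, checking for acyclicity.
Total independent sets = 134.

134


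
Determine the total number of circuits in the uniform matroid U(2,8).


In U(2,8), circuits are the (3)-element subsets.
Any set of 3 elements is dependent, and removing any one element gives
an independent set of size 2, so it is a minimal dependent set.
Number of circuits = C(8,3) = (8 * 7 * 6) / (1 * 2 * 3) = 56.

56


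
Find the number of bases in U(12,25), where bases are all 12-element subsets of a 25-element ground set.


Bases of U(12,25) are all 12-element subsets of the 25-element ground set.
Number of bases = C(25,12).
C(25,12) = 25! / (12! * 13!) = 5200300.

5200300


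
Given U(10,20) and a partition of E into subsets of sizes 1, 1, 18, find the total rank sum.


r(Ai) = min(|Ai|, 10) for each part.
Sum = min(1,10) + min(1,10) + min(18,10)
    = 1 + 1 + 10
    = 12.

12


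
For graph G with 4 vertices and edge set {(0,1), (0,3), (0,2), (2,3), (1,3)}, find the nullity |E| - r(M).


Cycle rank (nullity) = |E| - r(M) = |E| - (|V| - c).
|E| = 5, |V| = 4, c = 1.
Nullity = 5 - (4 - 1) = 5 - 3 = 2.

2


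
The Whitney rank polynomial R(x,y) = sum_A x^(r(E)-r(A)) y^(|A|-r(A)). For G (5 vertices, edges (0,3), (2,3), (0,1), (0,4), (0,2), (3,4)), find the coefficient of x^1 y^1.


R(x,y) = sum over A in 2^E of x^(r(E)-r(A)) * y^(|A|-r(A)).
G has 5 vertices, 6 edges. r(E) = 4.
Enumerate all 2^6 = 64 subsets.
Count subsets with r(E)-r(A)=1 and |A|-r(A)=1: 7.

7


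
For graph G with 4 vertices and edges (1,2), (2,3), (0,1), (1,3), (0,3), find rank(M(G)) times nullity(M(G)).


r(M) = |V| - c = 4 - 1 = 3.
nullity = |E| - r(M) = 5 - 3 = 2.
Product = 3 * 2 = 6.

6


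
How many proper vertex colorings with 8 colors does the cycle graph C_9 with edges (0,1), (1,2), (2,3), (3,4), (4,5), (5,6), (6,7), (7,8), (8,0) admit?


P(C_9, k) = (k-1)^9 + (-1)^9*(k-1).
P(8) = (7)^9 - 7
= 40353607 - 7 = 40353600.

40353600


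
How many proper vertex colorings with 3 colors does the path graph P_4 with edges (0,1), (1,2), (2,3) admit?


P(P_4, k) = k * (k-1)^(3).
P(3) = 3 * 2^3 = 3 * 8 = 24.

24


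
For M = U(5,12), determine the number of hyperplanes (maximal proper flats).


Hyperplanes of U(5,12) are flats of rank 4.
In a uniform matroid, these are exactly the (4)-element subsets.
Count = C(12,4) = 12! / (4! * 8!) = 495.

495


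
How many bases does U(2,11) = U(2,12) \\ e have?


Deleting e from U(2,12) gives U(2,11) since n > r.
Bases of U(2,11) = (11 choose 2) = 55.

55


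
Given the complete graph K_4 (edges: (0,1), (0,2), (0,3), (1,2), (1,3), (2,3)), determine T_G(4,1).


T(K_4; x,y) = x^3 + 3x^2 + 4xy + 2x + y^3 + 3y^2 + 2y.
Substituting x=4, y=1:
= 64 + 48 + 16 + 8 + 1 + 3 + 2
= 142.

142


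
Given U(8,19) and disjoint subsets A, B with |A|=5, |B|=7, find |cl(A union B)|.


|A union B| = 5 + 7 = 12 (disjoint).
In U(8,19), cl(S) = S if |S| < 8, else cl(S) = E.
Since 12 >= 8, cl(A union B) = E.
|cl(A union B)| = 19.

19


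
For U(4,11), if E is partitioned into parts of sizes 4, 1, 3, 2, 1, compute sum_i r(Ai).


r(Ai) = min(|Ai|, 4) for each part.
Sum = min(4,4) + min(1,4) + min(3,4) + min(2,4) + min(1,4)
    = 4 + 1 + 3 + 2 + 1
    = 11.

11


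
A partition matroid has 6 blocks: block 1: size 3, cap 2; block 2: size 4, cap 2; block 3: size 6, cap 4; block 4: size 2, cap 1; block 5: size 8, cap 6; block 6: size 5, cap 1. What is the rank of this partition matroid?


Rank of a partition matroid = sum of min(|Si|, ci) for each block.
= min(3,2) + min(4,2) + min(6,4) + min(2,1) + min(8,6) + min(5,1)
= 2 + 2 + 4 + 1 + 6 + 1
= 16.

16


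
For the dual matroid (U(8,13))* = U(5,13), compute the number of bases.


The dual of U(r,n) is U(n-r, n) = U(5,13).
Bases of U(5,13) are all (5)-element subsets.
|B(M*)| = C(13,5) = 13! / (5! * 8!) = 1287.

1287


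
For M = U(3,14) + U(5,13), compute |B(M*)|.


(M1+M2)* = M1* + M2*.
M1* = U(11,14), bases: C(14,11) = 364.
M2* = U(8,13), bases: C(13,8) = 1287.
|B(M*)| = 364 * 1287 = 468468.

468468


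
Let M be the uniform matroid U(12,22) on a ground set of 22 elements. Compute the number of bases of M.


Bases of U(12,22) are all 12-element subsets of the 22-element ground set.
Number of bases = C(22,12).
C(22,12) = 646646.

646646


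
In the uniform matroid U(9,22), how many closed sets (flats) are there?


Flats of U(9,22): every subset of size < 9 is a flat, plus E itself.
Count = C(22,0) + C(22,1) + C(22,2) + C(22,3) + C(22,4) + C(22,5) + C(22,6) + C(22,7) + C(22,8) + 1
     = 1 + 22 + 231 + 1540 + 7315 + 26334 + 74613 + 170544 + 319770 + 1
     = 600371.

600371


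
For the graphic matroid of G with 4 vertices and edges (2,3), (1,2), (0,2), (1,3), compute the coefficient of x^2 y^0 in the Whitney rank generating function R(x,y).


R(x,y) = sum over A in 2^E of x^(r(E)-r(A)) * y^(|A|-r(A)).
G has 4 vertices, 4 edges. r(E) = 3.
Enumerate all 2^4 = 16 subsets.
Count subsets with r(E)-r(A)=2 and |A|-r(A)=0: 4.

4


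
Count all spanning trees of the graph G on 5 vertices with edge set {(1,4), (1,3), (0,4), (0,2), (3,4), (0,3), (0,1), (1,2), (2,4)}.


By Kirchhoff's matrix tree theorem, the number of spanning trees equals
the determinant of any cofactor of the Laplacian matrix L.
G has 5 vertices and 9 edges.
Computing the (4 x 4) cofactor determinant gives 75.

75


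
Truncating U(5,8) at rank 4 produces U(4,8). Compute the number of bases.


Truncating U(5,8) to rank 4 gives U(4,8).
Bases of U(4,8) are all 4-element subsets of 8 elements.
Number of bases = C(8,4) = 8! / (4! * 4!) = 70.

70


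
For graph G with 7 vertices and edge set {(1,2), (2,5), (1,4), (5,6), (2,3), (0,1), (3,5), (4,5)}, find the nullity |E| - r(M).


Cycle rank (nullity) = |E| - r(M) = |E| - (|V| - c).
|E| = 8, |V| = 7, c = 1.
Nullity = 8 - (7 - 1) = 8 - 6 = 2.

2


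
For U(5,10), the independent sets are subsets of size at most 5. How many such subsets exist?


Independent sets of U(5,10) are all subsets of size <= 5.
Count = (10 choose 0) + (10 choose 1) + (10 choose 2) + (10 choose 3) + (10 choose 4) + (10 choose 5)
     = 1 + 10 + 45 + 120 + 210 + 252
     = 638.

638


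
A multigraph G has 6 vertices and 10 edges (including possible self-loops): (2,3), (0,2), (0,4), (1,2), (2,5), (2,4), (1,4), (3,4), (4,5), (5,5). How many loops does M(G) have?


In a graphic matroid, a loop is a self-loop edge (u,u) with rank 0.
Examining all 10 edges for self-loops...
Self-loops found: (5,5)
Number of loops = 1.

1


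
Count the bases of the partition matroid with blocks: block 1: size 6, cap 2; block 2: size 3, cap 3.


A basis picks exactly ci elements from block i.
Number of bases = product of C(|Si|, ci).
= C(6,2) * C(3,3)
= 15 * 1
= 15.

15


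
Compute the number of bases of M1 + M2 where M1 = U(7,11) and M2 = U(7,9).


Bases of a direct sum M1 + M2: |B| = |B(M1)| * |B(M2)|.
|B(U(7,11))| = C(11,7) = 330.
|B(U(7,9))| = C(9,7) = 36.
Total bases = 330 * 36 = 11880.

11880


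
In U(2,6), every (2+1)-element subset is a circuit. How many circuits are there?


In U(2,6), circuits are the (3)-element subsets.
Any set of 3 elements is dependent, and removing any one element gives
an independent set of size 2, so it is a minimal dependent set.
Number of circuits = (6 choose 3) = 20.

20


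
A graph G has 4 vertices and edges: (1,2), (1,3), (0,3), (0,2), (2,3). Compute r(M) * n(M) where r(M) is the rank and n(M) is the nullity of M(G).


r(M) = |V| - c = 4 - 1 = 3.
nullity = |E| - r(M) = 5 - 3 = 2.
Product = 3 * 2 = 6.

6


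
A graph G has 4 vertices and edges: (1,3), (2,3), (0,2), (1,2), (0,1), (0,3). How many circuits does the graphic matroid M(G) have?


A circuit in a graphic matroid = edge set of a simple cycle.
G has 4 vertices and 6 edges.
Enumerating all minimal edge subsets forming cycles...
Total circuits found: 7.

7


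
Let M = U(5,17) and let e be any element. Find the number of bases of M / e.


Contracting e from U(5,17) gives U(4,16).
Bases of U(4,16) = C(16,4) = (16 * 15 * 14 * 13) / (1 * 2 * 3 * 4) = 1820.

1820


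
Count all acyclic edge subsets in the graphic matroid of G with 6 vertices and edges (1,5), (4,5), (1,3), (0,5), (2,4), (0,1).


An independent set in a graphic matroid is an acyclic edge subset.
G has 6 vertices and 6 edges.
Enumerate all 2^6 = 64 subsets, checking for acyclicity.
Total independent sets = 56.

56


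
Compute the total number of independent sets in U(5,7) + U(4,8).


For a direct sum, |I(M1+M2)| = |I(M1)| * |I(M2)|.
|I(U(5,7))| = sum C(7,k) for k=0..5 = 120.
|I(U(4,8))| = sum C(8,k) for k=0..4 = 163.
Total = 120 * 163 = 19560.

19560


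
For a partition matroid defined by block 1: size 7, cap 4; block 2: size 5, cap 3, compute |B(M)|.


A basis picks exactly ci elements from block i.
Number of bases = product of C(|Si|, ci).
= C(7,4) * C(5,3)
= 35 * 10
= 350.

350


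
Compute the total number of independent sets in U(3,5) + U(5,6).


For a direct sum, |I(M1+M2)| = |I(M1)| * |I(M2)|.
|I(U(3,5))| = sum C(5,k) for k=0..3 = 26.
|I(U(5,6))| = sum C(6,k) for k=0..5 = 63.
Total = 26 * 63 = 1638.

1638


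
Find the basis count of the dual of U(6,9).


The dual of U(r,n) is U(n-r, n) = U(3,9).
Bases of U(3,9) are all (3)-element subsets.
|B(M*)| = (9 choose 3) = 84.

84


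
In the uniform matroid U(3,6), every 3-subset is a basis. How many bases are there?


Bases of U(3,6) are all 3-element subsets of the 6-element ground set.
Number of bases = C(6,3).
C(6,3) = (6 * 5 * 4) / (1 * 2 * 3) = 20.

20


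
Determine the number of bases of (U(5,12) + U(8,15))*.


(M1+M2)* = M1* + M2*.
M1* = U(7,12), bases: C(12,7) = 792.
M2* = U(7,15), bases: C(15,7) = 6435.
|B(M*)| = 792 * 6435 = 5096520.

5096520


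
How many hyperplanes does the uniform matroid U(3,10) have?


Hyperplanes of U(3,10) are flats of rank 2.
In a uniform matroid, these are exactly the (2)-element subsets.
Count = C(10,2) = (10 * 9) / (1 * 2) = 45.

45


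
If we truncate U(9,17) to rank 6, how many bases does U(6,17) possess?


Truncating U(9,17) to rank 6 gives U(6,17).
Bases of U(6,17) are all 6-element subsets of 17 elements.
Number of bases = (17 choose 6) = 12376.

12376


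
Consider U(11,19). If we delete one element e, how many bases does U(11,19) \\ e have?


Deleting e from U(11,19) gives U(11,18) since n > r.
Bases of U(11,18) = C(18,11) = 31824.

31824


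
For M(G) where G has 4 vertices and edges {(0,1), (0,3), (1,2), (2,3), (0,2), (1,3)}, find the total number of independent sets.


An independent set in a graphic matroid is an acyclic edge subset.
G has 4 vertices and 6 edges.
Enumerate all 2^6 = 64 subsets, checking for acyclicity.
Total independent sets = 38.

38


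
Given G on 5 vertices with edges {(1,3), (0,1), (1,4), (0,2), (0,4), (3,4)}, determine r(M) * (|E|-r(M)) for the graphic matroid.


r(M) = |V| - c = 5 - 1 = 4.
nullity = |E| - r(M) = 6 - 4 = 2.
Product = 4 * 2 = 8.

8


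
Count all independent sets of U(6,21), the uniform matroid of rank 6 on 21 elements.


Independent sets of U(6,21) are all subsets of size <= 6.
Count = (21 choose 0) + (21 choose 1) + (21 choose 2) + (21 choose 3) + (21 choose 4) + (21 choose 5) + (21 choose 6)
     = 1 + 21 + 210 + 1330 + 5985 + 20349 + 54264
     = 82160.

82160


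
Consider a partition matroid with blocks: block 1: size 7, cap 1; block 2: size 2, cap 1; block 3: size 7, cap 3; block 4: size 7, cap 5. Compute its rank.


Rank of a partition matroid = sum of min(|Si|, ci) for each block.
= min(7,1) + min(2,1) + min(7,3) + min(7,5)
= 1 + 1 + 3 + 5
= 10.

10


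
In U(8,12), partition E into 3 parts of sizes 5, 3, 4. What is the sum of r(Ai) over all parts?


r(Ai) = min(|Ai|, 8) for each part.
Sum = min(5,8) + min(3,8) + min(4,8)
    = 5 + 3 + 4
    = 12.

12


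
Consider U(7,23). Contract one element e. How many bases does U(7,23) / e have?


Contracting e from U(7,23) gives U(6,22).
Bases of U(6,22) = C(22,6) = 74613.

74613


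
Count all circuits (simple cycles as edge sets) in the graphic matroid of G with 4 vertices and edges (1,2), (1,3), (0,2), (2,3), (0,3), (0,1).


A circuit in a graphic matroid = edge set of a simple cycle.
G has 4 vertices and 6 edges.
Enumerating all minimal edge subsets forming cycles...
Total circuits found: 7.

7


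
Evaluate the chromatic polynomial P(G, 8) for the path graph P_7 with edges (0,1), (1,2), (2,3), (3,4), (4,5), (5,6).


P(P_7, k) = k * (k-1)^(6).
P(8) = 8 * 7^6 = 8 * 117649 = 941192.

941192


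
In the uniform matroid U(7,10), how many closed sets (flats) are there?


Flats of U(7,10): every subset of size < 7 is a flat, plus E itself.
Count = (10 choose 0) + (10 choose 1) + (10 choose 2) + (10 choose 3) + (10 choose 4) + (10 choose 5) + (10 choose 6) + 1
     = 1 + 10 + 45 + 120 + 210 + 252 + 210 + 1
     = 849.

849


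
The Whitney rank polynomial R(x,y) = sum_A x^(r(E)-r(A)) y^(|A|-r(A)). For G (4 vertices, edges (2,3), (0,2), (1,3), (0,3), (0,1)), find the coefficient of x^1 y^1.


R(x,y) = sum over A in 2^E of x^(r(E)-r(A)) * y^(|A|-r(A)).
G has 4 vertices, 5 edges. r(E) = 3.
Enumerate all 2^5 = 32 subsets.
Count subsets with r(E)-r(A)=1 and |A|-r(A)=1: 2.

2


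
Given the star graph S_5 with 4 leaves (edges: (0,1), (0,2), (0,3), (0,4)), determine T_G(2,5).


A star on 5 vertices is a tree with 4 edges.
T(x,y) = x^(4) for any tree.
T(2,5) = 2^4 = 16.

16


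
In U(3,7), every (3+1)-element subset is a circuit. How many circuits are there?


In U(3,7), circuits are the (4)-element subsets.
Any set of 4 elements is dependent, and removing any one element gives
an independent set of size 3, so it is a minimal dependent set.
Number of circuits = (7 choose 4) = 35.

35


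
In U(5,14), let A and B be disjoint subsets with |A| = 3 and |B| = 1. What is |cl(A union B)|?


|A union B| = 3 + 1 = 4 (disjoint).
In U(5,14), cl(S) = S if |S| < 5, else cl(S) = E.
Since 4 < 5, cl(A union B) = A union B.
|cl(A union B)| = 4.

4


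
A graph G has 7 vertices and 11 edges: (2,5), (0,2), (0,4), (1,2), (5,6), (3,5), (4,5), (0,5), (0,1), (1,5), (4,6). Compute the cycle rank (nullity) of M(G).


Cycle rank (nullity) = |E| - r(M) = |E| - (|V| - c).
|E| = 11, |V| = 7, c = 1.
Nullity = 11 - (7 - 1) = 11 - 6 = 5.

5


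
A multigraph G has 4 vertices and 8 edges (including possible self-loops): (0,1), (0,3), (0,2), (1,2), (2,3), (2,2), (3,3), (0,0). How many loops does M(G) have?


In a graphic matroid, a loop is a self-loop edge (u,u) with rank 0.
Examining all 8 edges for self-loops...
Self-loops found: (2,2), (3,3), (0,0)
Number of loops = 3.

3


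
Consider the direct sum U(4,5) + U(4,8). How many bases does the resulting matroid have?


Bases of a direct sum M1 + M2: |B| = |B(M1)| * |B(M2)|.
|B(U(4,5))| = C(5,4) = 5.
|B(U(4,8))| = C(8,4) = 70.
Total bases = 5 * 70 = 350.

350


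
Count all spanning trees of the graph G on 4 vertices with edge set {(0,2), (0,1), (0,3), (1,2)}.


By Kirchhoff's matrix tree theorem, the number of spanning trees equals
the determinant of any cofactor of the Laplacian matrix L.
G has 4 vertices and 4 edges.
Computing the (3 x 3) cofactor determinant gives 3.

3


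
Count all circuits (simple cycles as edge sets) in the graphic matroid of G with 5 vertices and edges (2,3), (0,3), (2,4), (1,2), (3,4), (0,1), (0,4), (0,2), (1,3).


A circuit in a graphic matroid = edge set of a simple cycle.
G has 5 vertices and 9 edges.
Enumerating all minimal edge subsets forming cycles...
Total circuits found: 22.

22


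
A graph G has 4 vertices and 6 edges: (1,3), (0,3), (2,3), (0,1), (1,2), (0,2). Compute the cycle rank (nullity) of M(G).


Cycle rank (nullity) = |E| - r(M) = |E| - (|V| - c).
|E| = 6, |V| = 4, c = 1.
Nullity = 6 - (4 - 1) = 6 - 3 = 3.

3


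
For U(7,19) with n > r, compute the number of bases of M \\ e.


Deleting e from U(7,19) gives U(7,18) since n > r.
Bases of U(7,18) = C(18,7) = 18! / (7! * 11!) = 31824.

31824


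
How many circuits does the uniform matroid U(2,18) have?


In U(2,18), circuits are the (3)-element subsets.
Any set of 3 elements is dependent, and removing any one element gives
an independent set of size 2, so it is a minimal dependent set.
Number of circuits = C(18,3) = (18 * 17 * 16) / (1 * 2 * 3) = 816.

816


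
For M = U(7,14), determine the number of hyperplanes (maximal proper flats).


Hyperplanes of U(7,14) are flats of rank 6.
In a uniform matroid, these are exactly the (6)-element subsets.
Count = (14 choose 6) = 3003.

3003


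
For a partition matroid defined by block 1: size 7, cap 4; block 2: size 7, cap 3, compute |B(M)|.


A basis picks exactly ci elements from block i.
Number of bases = product of C(|Si|, ci).
= C(7,4) * C(7,3)
= 35 * 35
= 1225.

1225


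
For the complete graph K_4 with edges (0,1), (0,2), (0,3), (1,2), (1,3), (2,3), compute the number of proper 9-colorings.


P(K_4, k) = k(k-1)(k-2)...(k-3).
P(9) = (9) * (8) * (7) * (6) = 3024.

3024


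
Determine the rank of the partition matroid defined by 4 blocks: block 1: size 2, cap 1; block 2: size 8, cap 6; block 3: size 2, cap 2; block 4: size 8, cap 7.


Rank of a partition matroid = sum of min(|Si|, ci) for each block.
= min(2,1) + min(8,6) + min(2,2) + min(8,7)
= 1 + 6 + 2 + 7
= 16.

16


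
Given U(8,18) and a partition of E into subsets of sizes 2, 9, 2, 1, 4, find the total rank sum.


r(Ai) = min(|Ai|, 8) for each part.
Sum = min(2,8) + min(9,8) + min(2,8) + min(1,8) + min(4,8)
    = 2 + 8 + 2 + 1 + 4
    = 17.

17


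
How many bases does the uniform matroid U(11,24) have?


Bases of U(11,24) are all 11-element subsets of the 24-element ground set.
Number of bases = C(24,11).
C(24,11) = 24! / (11! * 13!) = 2496144.

2496144


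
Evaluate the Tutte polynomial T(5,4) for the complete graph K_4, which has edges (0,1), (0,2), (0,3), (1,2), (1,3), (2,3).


T(K_4; x,y) = x^3 + 3x^2 + 4xy + 2x + y^3 + 3y^2 + 2y.
Substituting x=5, y=4:
= 125 + 75 + 80 + 10 + 64 + 48 + 8
= 410.

410


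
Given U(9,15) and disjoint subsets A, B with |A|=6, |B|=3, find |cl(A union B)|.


|A union B| = 6 + 3 = 9 (disjoint).
In U(9,15), cl(S) = S if |S| < 9, else cl(S) = E.
Since 9 >= 9, cl(A union B) = E.
|cl(A union B)| = 15.

15


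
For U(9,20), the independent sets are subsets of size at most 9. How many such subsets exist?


Independent sets of U(9,20) are all subsets of size <= 9.
Count = C(20,0) + C(20,1) + C(20,2) + C(20,3) + C(20,4) + C(20,5) + C(20,6) + C(20,7) + C(20,8) + C(20,9)
     = 1 + 20 + 190 + 1140 + 4845 + 15504 + 38760 + 77520 + 125970 + 167960
     = 431910.

431910


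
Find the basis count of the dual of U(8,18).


The dual of U(r,n) is U(n-r, n) = U(10,18).
Bases of U(10,18) are all (10)-element subsets.
|B(M*)| = C(18,10) = 43758.

43758


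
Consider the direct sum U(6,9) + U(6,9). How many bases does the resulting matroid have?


Bases of a direct sum M1 + M2: |B| = |B(M1)| * |B(M2)|.
|B(U(6,9))| = C(9,6) = 84.
|B(U(6,9))| = C(9,6) = 84.
Total bases = 84 * 84 = 7056.

7056


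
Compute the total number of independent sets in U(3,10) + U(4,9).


For a direct sum, |I(M1+M2)| = |I(M1)| * |I(M2)|.
|I(U(3,10))| = sum C(10,k) for k=0..3 = 176.
|I(U(4,9))| = sum C(9,k) for k=0..4 = 256.
Total = 176 * 256 = 45056.

45056
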